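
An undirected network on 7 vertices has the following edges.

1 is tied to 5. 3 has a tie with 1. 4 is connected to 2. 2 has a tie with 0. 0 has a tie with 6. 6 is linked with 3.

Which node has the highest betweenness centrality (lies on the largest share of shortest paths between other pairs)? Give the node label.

6

Unnormalized betweenness of each node: 0:8, 1:5, 2:5, 3:8, 4:0, 5:0, 6:9.
6 has the largest value, 9, making it the main broker — the node through which the most shortest paths run.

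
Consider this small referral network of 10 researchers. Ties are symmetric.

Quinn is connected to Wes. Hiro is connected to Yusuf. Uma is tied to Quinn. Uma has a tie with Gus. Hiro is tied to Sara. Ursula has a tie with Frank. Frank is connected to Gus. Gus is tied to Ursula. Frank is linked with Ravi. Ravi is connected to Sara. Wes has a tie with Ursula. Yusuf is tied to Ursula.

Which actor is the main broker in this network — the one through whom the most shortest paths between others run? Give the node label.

Unnormalized betweenness of each node: Frank:55/6, Gus:22/3, Hiro:17/6, Quinn:1, Ravi:31/6, Sara:2, Uma:7/3, Ursula:47/3, Wes:14/3, Yusuf:41/6.
Ursula has the largest value, 47/3, making it the main broker — the node through which the most shortest paths run.

Ursula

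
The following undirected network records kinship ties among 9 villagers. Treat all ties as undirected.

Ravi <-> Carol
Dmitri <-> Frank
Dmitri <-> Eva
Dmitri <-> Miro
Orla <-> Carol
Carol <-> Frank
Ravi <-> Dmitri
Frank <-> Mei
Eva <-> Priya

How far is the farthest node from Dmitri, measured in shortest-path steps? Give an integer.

Distances from Dmitri: Carol:2, Eva:1, Frank:1, Mei:2, Miro:1, Orla:3, Priya:2, Ravi:1.
The largest is 3 (to Orla), so the eccentricity of Dmitri is 3.

3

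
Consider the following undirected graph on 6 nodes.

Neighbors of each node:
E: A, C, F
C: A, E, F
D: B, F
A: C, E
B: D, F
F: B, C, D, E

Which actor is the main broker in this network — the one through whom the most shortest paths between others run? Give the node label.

Unnormalized betweenness of each node: A:0, B:0, C:3/2, D:0, E:3/2, F:6.
F has the largest value, 6, making it the main broker — the node through which the most shortest paths run.

F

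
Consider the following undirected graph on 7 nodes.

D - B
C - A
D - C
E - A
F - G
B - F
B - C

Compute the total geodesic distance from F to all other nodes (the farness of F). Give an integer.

13

Distances from F: A:3, B:1, C:2, D:2, E:4, G:1.
Sum = 3 + 1 + 2 + 2 + 4 + 1 = 13.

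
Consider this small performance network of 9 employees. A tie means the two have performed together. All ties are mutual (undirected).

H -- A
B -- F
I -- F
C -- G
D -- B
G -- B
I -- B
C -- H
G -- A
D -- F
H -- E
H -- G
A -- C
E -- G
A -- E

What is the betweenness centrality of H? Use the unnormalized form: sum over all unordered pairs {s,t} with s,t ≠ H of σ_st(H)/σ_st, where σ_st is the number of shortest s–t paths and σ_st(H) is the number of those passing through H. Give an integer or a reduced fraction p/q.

Pairs whose geodesics pass through H — C–E: 1/3.
All other pairs contribute 0.
Summing the contributions gives betweenness(H) = 1/3.

1/3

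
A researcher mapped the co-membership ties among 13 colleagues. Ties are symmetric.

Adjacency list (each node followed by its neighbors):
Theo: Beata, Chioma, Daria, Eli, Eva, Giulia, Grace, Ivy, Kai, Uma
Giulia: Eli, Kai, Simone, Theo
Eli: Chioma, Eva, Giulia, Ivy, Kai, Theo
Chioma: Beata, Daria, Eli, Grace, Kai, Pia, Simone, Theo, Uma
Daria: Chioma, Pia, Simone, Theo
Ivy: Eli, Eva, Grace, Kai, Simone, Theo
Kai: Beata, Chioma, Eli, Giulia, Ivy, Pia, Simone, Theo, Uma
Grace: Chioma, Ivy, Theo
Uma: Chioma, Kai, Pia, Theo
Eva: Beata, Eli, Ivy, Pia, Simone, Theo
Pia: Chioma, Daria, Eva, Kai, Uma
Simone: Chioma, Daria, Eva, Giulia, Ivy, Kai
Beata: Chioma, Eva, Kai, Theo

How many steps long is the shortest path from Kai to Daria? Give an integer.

One shortest route is Kai – Chioma – Daria, which uses 2 edges, and Kai and Daria are not directly tied, so nothing shorter exists. So d(Kai,Daria) = 2.

2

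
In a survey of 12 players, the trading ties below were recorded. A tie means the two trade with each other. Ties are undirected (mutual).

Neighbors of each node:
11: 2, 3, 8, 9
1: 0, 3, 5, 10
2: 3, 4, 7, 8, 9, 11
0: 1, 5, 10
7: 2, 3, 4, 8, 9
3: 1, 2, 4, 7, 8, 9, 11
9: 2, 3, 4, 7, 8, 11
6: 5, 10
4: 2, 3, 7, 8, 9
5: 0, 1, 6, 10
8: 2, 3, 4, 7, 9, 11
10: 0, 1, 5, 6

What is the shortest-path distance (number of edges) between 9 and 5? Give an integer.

3

One shortest route is 9 – 3 – 1 – 5, which uses 3 edges, and at distance 2 from 9 we only reach {1}, which does not include 5. So d(9,5) = 3.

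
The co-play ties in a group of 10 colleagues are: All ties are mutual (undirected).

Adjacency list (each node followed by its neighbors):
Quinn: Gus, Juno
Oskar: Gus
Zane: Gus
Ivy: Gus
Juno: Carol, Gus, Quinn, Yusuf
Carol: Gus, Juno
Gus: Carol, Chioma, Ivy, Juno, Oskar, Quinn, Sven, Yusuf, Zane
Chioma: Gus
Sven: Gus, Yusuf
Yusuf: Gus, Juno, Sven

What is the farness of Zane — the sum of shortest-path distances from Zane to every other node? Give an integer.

Distances from Zane: Carol:2, Chioma:2, Gus:1, Ivy:2, Juno:2, Oskar:2, Quinn:2, Sven:2, Yusuf:2.
Sum = 2 + 2 + 1 + 2 + 2 + 2 + 2 + 2 + 2 = 17.

17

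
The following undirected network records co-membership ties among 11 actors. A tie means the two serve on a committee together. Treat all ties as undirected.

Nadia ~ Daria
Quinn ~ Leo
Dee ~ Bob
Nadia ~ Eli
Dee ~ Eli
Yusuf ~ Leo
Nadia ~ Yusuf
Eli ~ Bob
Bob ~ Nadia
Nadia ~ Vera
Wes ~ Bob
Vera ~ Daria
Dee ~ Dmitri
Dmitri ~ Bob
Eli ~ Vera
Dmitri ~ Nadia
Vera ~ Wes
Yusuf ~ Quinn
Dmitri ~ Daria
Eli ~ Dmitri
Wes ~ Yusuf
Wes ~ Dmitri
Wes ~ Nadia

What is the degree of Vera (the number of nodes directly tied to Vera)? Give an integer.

Vera is directly tied to Daria, Eli, Nadia, and Wes. That is 4 neighbors, so the degree of Vera is 4.

4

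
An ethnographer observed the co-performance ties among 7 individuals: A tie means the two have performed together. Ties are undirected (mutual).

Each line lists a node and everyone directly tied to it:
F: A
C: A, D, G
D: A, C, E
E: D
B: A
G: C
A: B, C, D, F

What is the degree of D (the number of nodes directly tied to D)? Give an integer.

3

D is directly tied to A, C, and E. That is 3 neighbors, so the degree of D is 3.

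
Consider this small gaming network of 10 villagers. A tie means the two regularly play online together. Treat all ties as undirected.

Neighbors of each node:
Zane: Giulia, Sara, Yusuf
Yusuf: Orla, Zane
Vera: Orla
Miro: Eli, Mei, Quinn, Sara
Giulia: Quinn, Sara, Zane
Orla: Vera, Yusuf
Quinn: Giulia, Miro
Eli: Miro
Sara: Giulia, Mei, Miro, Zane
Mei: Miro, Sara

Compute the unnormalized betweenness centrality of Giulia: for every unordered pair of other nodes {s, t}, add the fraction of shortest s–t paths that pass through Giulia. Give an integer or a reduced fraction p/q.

9/2

Pairs whose geodesics pass through Giulia — Vera–Quinn: 1; Quinn–Sara: 1/2; Quinn–Orla: 1; Quinn–Zane: 1; Quinn–Yusuf: 1.
All other pairs contribute 0.
Summing the contributions gives betweenness(Giulia) = 9/2.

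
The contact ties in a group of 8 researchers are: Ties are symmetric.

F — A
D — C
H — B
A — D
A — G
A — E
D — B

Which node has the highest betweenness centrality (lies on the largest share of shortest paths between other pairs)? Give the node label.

Unnormalized betweenness of each node: A:15, B:6, C:0, D:14, E:0, F:0, G:0, H:0.
A has the largest value, 15, making it the main broker — the node through which the most shortest paths run.

A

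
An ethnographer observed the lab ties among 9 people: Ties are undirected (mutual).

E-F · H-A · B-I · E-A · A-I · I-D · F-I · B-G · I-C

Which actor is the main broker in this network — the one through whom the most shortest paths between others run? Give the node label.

Unnormalized betweenness of each node: A:19/2, B:7, C:0, D:0, E:1, F:5/2, G:0, H:0, I:22.
I has the largest value, 22, making it the main broker — the node through which the most shortest paths run.

I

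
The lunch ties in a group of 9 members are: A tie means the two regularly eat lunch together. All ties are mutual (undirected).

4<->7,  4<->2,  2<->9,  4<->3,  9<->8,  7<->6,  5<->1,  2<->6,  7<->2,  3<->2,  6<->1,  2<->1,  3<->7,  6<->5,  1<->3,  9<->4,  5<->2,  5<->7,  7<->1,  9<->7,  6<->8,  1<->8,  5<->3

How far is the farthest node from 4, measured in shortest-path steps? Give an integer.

Distances from 4: 1:2, 2:1, 3:1, 5:2, 6:2, 7:1, 8:2, 9:1.
The largest is 2 (to 6, 1, 5, and 8), so the eccentricity of 4 is 2.

2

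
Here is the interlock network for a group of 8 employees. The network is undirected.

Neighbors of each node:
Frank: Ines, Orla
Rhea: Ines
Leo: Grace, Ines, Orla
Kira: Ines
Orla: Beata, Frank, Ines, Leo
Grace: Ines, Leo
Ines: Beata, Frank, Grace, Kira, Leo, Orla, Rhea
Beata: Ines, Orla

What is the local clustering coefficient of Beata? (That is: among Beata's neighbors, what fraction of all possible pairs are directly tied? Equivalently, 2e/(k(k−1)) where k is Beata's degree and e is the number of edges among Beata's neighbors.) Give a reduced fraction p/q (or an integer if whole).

1

Beata's neighbors: Ines and Orla (k = 2).
Possible neighbor pairs: C(2,2) = 1. Edges among them: Ines–Orla → e = 1.
Clustering(Beata) = 1/1.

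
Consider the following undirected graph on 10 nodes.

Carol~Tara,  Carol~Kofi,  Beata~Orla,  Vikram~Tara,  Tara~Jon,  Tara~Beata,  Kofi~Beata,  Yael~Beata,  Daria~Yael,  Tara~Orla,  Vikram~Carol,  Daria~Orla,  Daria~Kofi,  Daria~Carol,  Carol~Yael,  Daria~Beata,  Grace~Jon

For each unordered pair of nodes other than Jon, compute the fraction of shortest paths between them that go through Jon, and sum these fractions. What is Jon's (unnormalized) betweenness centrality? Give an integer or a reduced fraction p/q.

8

Pairs whose geodesics pass through Jon — Orla–Grace: 1; Beata–Grace: 1; Carol–Grace: 1; Daria–Grace: 3/3; Yael–Grace: 2/2; Grace–Tara: 1; Grace–Kofi: 2/2; Grace–Vikram: 1.
All other pairs contribute 0.
Summing the contributions gives betweenness(Jon) = 8.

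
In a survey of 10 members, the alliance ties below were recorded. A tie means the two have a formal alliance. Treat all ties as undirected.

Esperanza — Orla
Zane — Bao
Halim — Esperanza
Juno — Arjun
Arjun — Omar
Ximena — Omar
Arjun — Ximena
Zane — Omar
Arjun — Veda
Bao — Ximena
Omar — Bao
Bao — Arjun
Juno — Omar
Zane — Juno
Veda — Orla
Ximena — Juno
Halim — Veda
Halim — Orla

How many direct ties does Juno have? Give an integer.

4

Juno is directly tied to Arjun, Omar, Ximena, and Zane. That is 4 neighbors, so the degree of Juno is 4.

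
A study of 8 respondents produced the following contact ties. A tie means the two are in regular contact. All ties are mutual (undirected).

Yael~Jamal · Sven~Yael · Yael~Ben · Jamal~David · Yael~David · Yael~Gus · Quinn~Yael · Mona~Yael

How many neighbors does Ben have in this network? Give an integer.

1

Ben is directly tied to Yael. That is 1 neighbor, so the degree of Ben is 1.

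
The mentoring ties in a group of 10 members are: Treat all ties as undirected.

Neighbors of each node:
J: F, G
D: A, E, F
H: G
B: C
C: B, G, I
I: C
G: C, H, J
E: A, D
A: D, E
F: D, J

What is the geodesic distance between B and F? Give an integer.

One shortest route is B – C – G – J – F, which uses 4 edges, and at distance 3 from B we only reach {H, J}, which does not include F. So d(B,F) = 4.

4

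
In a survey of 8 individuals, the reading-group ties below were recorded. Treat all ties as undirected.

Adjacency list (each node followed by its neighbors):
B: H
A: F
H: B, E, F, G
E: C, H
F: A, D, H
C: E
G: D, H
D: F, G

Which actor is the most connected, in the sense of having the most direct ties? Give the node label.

Degrees — A:1, B:1, C:1, D:2, E:2, F:3, G:2, H:4.
The maximum is 4, attained only by H.

H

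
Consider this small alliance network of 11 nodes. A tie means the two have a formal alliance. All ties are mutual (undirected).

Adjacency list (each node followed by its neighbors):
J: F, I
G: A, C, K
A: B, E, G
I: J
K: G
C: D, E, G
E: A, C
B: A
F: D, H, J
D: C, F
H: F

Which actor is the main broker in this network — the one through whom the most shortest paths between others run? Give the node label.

Unnormalized betweenness of each node: A:10, B:0, C:26, D:24, E:6, F:23, G:15, H:0, I:0, J:9, K:0.
C has the largest value, 26, making it the main broker — the node through which the most shortest paths run.

C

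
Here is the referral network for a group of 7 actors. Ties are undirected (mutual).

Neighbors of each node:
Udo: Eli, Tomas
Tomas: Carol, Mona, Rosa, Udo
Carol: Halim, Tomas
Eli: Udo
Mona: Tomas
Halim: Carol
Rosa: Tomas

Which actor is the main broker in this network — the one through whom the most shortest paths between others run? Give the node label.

Tomas

Unnormalized betweenness of each node: Carol:5, Eli:0, Halim:0, Mona:0, Rosa:0, Tomas:13, Udo:5.
Tomas has the largest value, 13, making it the main broker — the node through which the most shortest paths run.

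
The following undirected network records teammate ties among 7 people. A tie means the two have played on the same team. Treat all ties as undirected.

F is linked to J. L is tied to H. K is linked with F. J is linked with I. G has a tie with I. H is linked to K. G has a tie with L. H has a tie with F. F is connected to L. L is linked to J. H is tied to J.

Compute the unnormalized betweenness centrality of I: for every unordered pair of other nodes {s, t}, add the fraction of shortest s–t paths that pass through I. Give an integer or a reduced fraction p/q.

Pairs whose geodesics pass through I — J–G: 1/2.
All other pairs contribute 0.
Summing the contributions gives betweenness(I) = 1/2.

1/2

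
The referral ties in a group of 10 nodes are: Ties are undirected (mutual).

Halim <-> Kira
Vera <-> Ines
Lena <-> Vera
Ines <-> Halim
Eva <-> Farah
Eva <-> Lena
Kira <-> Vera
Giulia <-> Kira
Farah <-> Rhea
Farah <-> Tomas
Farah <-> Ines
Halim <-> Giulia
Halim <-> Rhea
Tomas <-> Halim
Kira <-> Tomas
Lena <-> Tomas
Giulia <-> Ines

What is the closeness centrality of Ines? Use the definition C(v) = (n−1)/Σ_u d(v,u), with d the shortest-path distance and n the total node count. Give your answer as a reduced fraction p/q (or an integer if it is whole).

9/14

Distances from Ines: Eva:2, Farah:1, Giulia:1, Halim:1, Kira:2, Lena:2, Rhea:2, Tomas:2, Vera:1. Sum = 14.
n = 10, so closeness = 9/14.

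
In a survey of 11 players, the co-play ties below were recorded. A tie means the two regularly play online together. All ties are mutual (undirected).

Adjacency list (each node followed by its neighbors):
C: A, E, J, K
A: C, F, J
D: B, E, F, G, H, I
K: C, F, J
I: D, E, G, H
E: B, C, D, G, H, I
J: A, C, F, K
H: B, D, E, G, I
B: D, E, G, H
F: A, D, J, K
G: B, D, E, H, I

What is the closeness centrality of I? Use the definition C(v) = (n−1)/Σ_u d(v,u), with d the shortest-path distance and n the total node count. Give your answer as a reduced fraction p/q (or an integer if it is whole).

10/19

Distances from I: A:3, B:2, C:2, D:1, E:1, F:2, G:1, H:1, J:3, K:3. Sum = 19.
n = 11, so closeness = 10/19.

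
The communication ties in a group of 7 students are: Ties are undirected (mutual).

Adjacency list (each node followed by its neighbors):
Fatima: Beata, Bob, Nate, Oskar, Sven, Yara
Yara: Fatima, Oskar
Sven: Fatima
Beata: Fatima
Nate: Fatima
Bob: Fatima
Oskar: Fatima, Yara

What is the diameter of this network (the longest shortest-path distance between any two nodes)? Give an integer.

Eccentricity of each node (its greatest distance to any other): Beata:2, Bob:2, Fatima:1, Nate:2, Oskar:2, Sven:2, Yara:2.
The maximum eccentricity is 2, realized for instance by the pair Nate–Oskar via Nate – Fatima – Oskar. So the diameter is 2.

2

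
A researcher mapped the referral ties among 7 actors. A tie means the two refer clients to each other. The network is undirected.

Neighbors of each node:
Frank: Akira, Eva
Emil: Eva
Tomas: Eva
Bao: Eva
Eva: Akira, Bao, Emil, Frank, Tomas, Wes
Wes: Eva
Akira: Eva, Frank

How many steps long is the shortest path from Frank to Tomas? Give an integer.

2

One shortest route is Frank – Eva – Tomas, which uses 2 edges, and Frank and Tomas are not directly tied, so nothing shorter exists. So d(Frank,Tomas) = 2.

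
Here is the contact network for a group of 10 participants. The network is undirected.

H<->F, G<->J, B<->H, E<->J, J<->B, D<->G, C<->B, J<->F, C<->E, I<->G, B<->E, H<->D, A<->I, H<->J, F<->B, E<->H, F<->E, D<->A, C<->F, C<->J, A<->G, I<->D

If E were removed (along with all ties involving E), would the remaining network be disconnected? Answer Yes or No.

Even without E, every remaining node can still reach every other (the residual graph is connected), so E is not a cut vertex.

No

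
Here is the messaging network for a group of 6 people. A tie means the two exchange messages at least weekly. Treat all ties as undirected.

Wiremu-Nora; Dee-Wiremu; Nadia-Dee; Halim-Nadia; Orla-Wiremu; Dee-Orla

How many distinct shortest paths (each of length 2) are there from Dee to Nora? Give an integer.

1

The shortest distance is 2, and the only length-2 path is Dee–Wiremu–Nora. So there is exactly 1 shortest path.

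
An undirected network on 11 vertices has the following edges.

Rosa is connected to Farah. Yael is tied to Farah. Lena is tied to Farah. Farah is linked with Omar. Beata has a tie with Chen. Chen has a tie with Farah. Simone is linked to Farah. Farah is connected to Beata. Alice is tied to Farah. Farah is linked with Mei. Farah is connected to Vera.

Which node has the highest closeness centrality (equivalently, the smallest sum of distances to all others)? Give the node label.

Farah

Farness (sum of distances to all others) for each node — Alice:19, Beata:18, Chen:18, Farah:10, Lena:19, Mei:19, Omar:19, Rosa:19, Simone:19, Vera:19, Yael:19.
The smallest farness is 10, for Farah, so Farah has the highest closeness.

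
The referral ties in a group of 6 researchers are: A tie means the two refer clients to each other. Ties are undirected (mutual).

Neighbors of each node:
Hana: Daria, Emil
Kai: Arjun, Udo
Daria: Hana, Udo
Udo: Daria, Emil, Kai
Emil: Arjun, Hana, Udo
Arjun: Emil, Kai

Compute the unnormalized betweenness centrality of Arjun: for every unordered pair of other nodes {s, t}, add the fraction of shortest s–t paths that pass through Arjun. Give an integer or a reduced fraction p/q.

5/6

Pairs whose geodesics pass through Arjun — Kai–Hana: 1/3; Kai–Emil: 1/2.
All other pairs contribute 0.
Summing the contributions gives betweenness(Arjun) = 5/6.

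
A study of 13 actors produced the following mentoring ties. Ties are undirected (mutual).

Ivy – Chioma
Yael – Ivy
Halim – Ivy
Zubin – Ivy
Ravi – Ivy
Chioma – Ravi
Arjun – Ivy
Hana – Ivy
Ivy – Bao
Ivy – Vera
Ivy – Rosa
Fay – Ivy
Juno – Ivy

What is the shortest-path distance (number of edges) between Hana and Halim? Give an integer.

One shortest route is Hana – Ivy – Halim, which uses 2 edges, and Hana and Halim are not directly tied, so nothing shorter exists. So d(Hana,Halim) = 2.

2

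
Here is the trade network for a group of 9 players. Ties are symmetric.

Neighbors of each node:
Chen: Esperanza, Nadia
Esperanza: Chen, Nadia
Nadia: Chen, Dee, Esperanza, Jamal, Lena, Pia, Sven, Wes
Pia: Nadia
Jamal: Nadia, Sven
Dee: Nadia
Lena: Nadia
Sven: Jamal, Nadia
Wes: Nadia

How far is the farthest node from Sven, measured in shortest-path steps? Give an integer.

2

Distances from Sven: Chen:2, Dee:2, Esperanza:2, Jamal:1, Lena:2, Nadia:1, Pia:2, Wes:2.
The largest is 2 (to Esperanza, Chen, Dee, Wes, Pia, and Lena), so the eccentricity of Sven is 2.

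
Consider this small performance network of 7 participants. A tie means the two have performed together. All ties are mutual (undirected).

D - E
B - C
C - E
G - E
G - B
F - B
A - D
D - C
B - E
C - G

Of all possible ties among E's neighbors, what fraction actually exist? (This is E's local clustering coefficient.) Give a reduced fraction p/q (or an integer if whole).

2/3

E's neighbors: B, C, D, and G (k = 4).
Possible neighbor pairs: C(4,2) = 6. Edges among them: B–C, B–G, C–D, C–G → e = 4.
Clustering(E) = 4/6 = 2/3.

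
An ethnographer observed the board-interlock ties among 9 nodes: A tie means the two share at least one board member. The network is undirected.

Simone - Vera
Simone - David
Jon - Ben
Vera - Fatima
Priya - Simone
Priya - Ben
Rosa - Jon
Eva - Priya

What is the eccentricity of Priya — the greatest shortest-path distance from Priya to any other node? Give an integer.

Distances from Priya: Ben:1, David:2, Eva:1, Fatima:3, Jon:2, Rosa:3, Simone:1, Vera:2.
The largest is 3 (to Rosa and Fatima), so the eccentricity of Priya is 3.

3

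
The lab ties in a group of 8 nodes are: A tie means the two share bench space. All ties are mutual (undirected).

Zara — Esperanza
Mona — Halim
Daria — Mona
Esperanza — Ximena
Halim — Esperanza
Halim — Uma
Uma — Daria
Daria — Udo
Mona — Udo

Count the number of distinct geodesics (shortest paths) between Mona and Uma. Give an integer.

The shortest distance is 2. The length-2 paths are: Mona–Daria–Uma; Mona–Halim–Uma.
That gives 2 distinct shortest paths.

2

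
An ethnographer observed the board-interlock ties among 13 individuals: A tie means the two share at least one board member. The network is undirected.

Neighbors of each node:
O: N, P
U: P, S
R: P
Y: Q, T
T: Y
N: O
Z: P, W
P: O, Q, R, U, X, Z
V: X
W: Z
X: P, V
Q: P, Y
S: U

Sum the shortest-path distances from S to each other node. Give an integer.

39

Distances from S: N:4, O:3, P:2, Q:3, R:3, T:5, U:1, V:4, W:4, X:3, Y:4, Z:3.
Sum = 4 + 3 + 2 + 3 + 3 + 5 + 1 + 4 + 4 + 3 + 4 + 3 = 39.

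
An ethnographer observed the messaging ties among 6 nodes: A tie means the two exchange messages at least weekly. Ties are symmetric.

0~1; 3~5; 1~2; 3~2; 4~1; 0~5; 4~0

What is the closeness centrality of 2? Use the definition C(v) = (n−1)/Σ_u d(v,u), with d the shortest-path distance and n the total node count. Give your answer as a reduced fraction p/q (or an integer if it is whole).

Distances from 2: 0:2, 1:1, 3:1, 4:2, 5:2. Sum = 8.
n = 6, so closeness = 5/8.

5/8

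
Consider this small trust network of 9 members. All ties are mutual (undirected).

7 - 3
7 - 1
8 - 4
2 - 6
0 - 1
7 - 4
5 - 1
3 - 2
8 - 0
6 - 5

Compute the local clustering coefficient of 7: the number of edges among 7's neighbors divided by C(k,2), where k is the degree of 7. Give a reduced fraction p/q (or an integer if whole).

0

7's neighbors: 1, 3, and 4 (k = 3).
Possible neighbor pairs: C(3,2) = 3. Edges among them: none → e = 0.
Clustering(7) = 0/3 = 0.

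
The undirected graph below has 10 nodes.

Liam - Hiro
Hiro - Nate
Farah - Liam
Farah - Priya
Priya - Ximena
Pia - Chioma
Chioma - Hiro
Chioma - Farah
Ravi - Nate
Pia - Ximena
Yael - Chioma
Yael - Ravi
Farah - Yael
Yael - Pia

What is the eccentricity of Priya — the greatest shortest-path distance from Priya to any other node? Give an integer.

4

Distances from Priya: Chioma:2, Farah:1, Hiro:3, Liam:2, Nate:4, Pia:2, Ravi:3, Ximena:1, Yael:2.
The largest is 4 (to Nate), so the eccentricity of Priya is 4.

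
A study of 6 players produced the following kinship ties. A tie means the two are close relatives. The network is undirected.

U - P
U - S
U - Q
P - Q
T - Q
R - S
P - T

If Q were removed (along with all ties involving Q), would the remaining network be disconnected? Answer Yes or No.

Even without Q, every remaining node can still reach every other (the residual graph is connected), so Q is not a cut vertex.

No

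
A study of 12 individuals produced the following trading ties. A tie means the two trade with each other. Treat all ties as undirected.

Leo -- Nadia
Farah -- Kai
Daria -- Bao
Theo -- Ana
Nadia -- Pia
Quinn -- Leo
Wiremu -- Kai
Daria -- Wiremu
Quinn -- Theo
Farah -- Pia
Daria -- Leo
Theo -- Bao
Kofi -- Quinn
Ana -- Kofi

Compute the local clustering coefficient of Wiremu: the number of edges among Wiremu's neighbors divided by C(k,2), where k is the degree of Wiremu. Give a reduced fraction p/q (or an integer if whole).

Wiremu's neighbors: Daria and Kai (k = 2).
Possible neighbor pairs: C(2,2) = 1. Edges among them: none → e = 0.
Clustering(Wiremu) = 0/1.

0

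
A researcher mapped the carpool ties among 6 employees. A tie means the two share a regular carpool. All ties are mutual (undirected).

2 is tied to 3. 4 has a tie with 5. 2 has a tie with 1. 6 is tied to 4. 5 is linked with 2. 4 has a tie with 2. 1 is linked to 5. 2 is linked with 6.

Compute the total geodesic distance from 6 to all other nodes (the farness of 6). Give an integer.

Distances from 6: 1:2, 2:1, 3:2, 4:1, 5:2.
Sum = 2 + 1 + 2 + 1 + 2 = 8.

8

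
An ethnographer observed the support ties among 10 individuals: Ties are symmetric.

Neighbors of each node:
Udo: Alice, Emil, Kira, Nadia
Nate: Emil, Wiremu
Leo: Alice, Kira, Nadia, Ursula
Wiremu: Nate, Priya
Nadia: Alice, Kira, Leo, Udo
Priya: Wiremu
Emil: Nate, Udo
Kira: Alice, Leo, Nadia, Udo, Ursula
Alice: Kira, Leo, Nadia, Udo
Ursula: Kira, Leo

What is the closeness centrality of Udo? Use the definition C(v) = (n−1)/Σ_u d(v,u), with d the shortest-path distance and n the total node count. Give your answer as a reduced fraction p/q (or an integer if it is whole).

9/17

Distances from Udo: Alice:1, Emil:1, Kira:1, Leo:2, Nadia:1, Nate:2, Priya:4, Ursula:2, Wiremu:3. Sum = 17.
n = 10, so closeness = 9/17.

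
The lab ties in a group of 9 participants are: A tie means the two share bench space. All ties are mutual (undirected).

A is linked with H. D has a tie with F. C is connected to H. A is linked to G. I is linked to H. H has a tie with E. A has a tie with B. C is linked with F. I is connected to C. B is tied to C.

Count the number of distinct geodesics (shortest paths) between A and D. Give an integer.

2

The shortest distance is 4. The length-4 paths are: A–B–C–F–D; A–H–C–F–D.
That gives 2 distinct shortest paths.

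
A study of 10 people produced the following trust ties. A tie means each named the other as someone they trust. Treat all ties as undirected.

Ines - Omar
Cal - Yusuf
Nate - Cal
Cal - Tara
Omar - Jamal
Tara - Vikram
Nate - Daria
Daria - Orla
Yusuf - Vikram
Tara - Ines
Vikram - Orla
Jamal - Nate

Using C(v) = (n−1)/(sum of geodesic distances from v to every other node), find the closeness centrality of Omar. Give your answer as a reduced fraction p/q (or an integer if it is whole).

Distances from Omar: Cal:3, Daria:3, Ines:1, Jamal:1, Nate:2, Orla:4, Tara:2, Vikram:3, Yusuf:4. Sum = 23.
n = 10, so closeness = 9/23.

9/23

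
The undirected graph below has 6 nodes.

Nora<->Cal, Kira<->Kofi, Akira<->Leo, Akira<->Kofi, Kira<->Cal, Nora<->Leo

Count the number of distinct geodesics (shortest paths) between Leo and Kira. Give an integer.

The shortest distance is 3. The length-3 paths are: Leo–Akira–Kofi–Kira; Leo–Nora–Cal–Kira.
That gives 2 distinct shortest paths.

2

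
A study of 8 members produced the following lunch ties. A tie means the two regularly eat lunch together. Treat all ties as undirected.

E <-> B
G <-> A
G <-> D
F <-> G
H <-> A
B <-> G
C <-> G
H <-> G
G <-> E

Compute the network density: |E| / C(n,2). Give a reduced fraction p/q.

There are 9 edges and 8 nodes, so the maximum possible is C(8,2) = 28.
Density = 9/28.

9/28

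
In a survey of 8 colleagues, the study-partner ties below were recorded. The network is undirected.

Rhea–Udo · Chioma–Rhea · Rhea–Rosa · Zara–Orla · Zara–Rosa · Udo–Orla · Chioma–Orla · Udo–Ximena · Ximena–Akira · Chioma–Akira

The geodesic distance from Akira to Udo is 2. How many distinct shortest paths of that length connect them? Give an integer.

The shortest distance is 2, and the only length-2 path is Akira–Ximena–Udo. So there is exactly 1 shortest path.

1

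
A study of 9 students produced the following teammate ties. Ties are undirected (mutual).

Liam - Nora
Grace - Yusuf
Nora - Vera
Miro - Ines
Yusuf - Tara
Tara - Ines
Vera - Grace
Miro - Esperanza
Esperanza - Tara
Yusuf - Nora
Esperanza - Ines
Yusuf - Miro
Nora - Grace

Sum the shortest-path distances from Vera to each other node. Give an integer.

20

Distances from Vera: Esperanza:4, Grace:1, Ines:4, Liam:2, Miro:3, Nora:1, Tara:3, Yusuf:2.
Sum = 4 + 1 + 4 + 2 + 3 + 1 + 3 + 2 = 20.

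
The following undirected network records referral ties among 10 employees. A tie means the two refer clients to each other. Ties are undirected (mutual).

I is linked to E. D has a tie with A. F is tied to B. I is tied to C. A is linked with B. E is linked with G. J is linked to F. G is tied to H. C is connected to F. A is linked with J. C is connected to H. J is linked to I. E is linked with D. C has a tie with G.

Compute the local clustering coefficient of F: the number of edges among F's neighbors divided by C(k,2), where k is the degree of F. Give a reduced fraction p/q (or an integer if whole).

F's neighbors: B, C, and J (k = 3).
Possible neighbor pairs: C(3,2) = 3. Edges among them: none → e = 0.
Clustering(F) = 0/3 = 0.

0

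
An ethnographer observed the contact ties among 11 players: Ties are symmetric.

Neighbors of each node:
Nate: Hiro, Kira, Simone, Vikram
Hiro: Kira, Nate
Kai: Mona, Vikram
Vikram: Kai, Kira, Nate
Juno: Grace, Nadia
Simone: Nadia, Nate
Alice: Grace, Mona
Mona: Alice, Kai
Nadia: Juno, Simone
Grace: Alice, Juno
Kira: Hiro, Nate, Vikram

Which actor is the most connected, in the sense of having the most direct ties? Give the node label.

Degrees — Alice:2, Grace:2, Hiro:2, Juno:2, Kai:2, Kira:3, Mona:2, Nadia:2, Nate:4, Simone:2, Vikram:3.
The maximum is 4, attained only by Nate.

Nate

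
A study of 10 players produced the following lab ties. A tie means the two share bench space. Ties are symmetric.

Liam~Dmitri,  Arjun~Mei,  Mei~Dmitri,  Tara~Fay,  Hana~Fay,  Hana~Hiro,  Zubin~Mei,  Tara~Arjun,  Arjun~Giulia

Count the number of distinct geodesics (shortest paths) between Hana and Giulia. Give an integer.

The shortest distance is 4, and the only length-4 path is Hana–Fay–Tara–Arjun–Giulia. So there is exactly 1 shortest path.

1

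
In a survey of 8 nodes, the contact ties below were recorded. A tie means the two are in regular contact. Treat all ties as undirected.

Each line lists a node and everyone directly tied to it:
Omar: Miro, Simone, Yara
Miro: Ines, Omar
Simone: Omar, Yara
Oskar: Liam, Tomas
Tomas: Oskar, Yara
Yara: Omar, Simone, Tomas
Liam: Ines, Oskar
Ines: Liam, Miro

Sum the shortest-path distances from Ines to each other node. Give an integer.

15

Distances from Ines: Liam:1, Miro:1, Omar:2, Oskar:2, Simone:3, Tomas:3, Yara:3.
Sum = 1 + 1 + 2 + 2 + 3 + 3 + 3 = 15.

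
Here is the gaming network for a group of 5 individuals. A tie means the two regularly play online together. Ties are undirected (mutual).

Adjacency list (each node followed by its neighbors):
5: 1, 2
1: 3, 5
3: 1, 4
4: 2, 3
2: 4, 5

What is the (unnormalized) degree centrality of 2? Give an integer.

2

2 is directly tied to 4 and 5. That is 2 neighbors, so the degree of 2 is 2.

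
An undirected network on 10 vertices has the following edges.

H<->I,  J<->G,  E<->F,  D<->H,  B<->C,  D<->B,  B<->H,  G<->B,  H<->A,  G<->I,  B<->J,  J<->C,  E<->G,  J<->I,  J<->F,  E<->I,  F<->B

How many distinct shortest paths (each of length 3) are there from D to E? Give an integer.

The shortest distance is 3. The length-3 paths are: D–B–F–E; D–H–I–E; D–B–G–E.
That gives 3 distinct shortest paths.

3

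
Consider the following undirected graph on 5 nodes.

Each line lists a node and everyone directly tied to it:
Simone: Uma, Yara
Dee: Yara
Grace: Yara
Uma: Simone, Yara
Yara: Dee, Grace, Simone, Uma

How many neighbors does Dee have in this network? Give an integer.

Dee is directly tied to Yara. That is 1 neighbor, so the degree of Dee is 1.

1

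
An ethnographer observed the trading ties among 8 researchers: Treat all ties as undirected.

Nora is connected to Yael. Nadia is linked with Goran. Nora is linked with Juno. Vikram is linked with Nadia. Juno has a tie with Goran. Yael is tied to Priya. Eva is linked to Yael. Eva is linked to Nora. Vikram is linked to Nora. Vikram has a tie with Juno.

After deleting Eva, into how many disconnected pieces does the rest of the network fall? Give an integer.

1

Eva's neighbors (Nora and Yael) remain reachable from one another through other ties, so the rest of the network stays in one piece.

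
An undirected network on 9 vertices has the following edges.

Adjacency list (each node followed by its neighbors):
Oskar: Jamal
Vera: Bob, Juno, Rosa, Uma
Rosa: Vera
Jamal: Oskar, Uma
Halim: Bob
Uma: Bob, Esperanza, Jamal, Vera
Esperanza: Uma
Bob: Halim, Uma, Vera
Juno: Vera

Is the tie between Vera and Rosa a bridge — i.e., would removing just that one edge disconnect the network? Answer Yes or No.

Yes

Without the Vera–Rosa edge there is no alternate route between Vera and Rosa, so the network disconnects. It is a bridge.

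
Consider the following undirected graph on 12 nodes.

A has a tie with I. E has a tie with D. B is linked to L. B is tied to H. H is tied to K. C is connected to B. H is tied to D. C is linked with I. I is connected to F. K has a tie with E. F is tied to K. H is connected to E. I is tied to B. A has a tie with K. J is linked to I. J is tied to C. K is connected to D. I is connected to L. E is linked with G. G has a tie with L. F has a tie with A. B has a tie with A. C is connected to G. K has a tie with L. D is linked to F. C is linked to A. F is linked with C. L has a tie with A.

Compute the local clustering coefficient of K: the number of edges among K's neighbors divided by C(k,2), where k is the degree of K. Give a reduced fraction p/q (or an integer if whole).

K's neighbors: A, D, E, F, H, and L (k = 6).
Possible neighbor pairs: C(6,2) = 15. Edges among them: A–F, A–L, D–E, D–F, D–H, E–H → e = 6.
Clustering(K) = 6/15 = 2/5.

2/5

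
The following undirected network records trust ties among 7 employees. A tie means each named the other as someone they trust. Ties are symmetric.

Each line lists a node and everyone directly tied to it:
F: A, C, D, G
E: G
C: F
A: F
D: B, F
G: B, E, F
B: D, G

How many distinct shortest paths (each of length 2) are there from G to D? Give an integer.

2

The shortest distance is 2. The length-2 paths are: G–F–D; G–B–D.
That gives 2 distinct shortest paths.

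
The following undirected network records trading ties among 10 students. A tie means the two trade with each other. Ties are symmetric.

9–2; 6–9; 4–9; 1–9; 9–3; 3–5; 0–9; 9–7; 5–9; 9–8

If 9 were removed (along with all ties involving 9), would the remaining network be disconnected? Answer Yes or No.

Removing 9 leaves {3 and 5} with no path to {2}, so the network splits into 8 components. 9 is a cut vertex.

Yes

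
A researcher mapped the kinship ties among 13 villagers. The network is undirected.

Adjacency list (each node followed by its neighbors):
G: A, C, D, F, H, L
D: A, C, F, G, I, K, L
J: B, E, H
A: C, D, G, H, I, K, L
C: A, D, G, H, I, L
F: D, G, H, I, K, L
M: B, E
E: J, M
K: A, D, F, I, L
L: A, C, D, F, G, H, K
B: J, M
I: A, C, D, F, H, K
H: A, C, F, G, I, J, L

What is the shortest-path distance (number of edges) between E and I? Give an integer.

3

One shortest route is E – J – H – I, which uses 3 edges, and at distance 2 from E we only reach {B, H}, which does not include I. So d(E,I) = 3.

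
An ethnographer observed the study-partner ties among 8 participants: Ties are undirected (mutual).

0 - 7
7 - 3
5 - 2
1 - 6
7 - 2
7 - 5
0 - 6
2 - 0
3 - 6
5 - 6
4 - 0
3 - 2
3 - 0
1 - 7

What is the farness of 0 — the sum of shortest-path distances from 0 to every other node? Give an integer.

Distances from 0: 1:2, 2:1, 3:1, 4:1, 5:2, 6:1, 7:1.
Sum = 2 + 1 + 1 + 1 + 2 + 1 + 1 = 9.

9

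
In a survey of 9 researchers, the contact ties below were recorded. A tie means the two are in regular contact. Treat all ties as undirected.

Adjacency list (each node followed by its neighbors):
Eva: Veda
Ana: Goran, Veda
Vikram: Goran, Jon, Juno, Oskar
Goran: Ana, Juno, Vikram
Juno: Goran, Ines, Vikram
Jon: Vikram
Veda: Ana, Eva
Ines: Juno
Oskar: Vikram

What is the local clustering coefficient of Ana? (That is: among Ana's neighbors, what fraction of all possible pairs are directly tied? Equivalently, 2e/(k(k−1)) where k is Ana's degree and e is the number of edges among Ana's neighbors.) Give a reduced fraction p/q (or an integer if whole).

0

Ana's neighbors: Goran and Veda (k = 2).
Possible neighbor pairs: C(2,2) = 1. Edges among them: none → e = 0.
Clustering(Ana) = 0/1.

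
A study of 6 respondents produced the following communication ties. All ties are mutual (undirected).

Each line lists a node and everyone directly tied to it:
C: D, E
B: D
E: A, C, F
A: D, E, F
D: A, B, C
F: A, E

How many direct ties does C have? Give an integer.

2

C is directly tied to D and E. That is 2 neighbors, so the degree of C is 2.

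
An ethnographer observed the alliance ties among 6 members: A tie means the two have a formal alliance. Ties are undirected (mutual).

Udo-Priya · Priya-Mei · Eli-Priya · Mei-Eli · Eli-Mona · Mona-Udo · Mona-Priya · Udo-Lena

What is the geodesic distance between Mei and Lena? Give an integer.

One shortest route is Mei – Priya – Udo – Lena, which uses 3 edges, and at distance 2 from Mei we only reach {Mona, Udo}, which does not include Lena. So d(Mei,Lena) = 3.

3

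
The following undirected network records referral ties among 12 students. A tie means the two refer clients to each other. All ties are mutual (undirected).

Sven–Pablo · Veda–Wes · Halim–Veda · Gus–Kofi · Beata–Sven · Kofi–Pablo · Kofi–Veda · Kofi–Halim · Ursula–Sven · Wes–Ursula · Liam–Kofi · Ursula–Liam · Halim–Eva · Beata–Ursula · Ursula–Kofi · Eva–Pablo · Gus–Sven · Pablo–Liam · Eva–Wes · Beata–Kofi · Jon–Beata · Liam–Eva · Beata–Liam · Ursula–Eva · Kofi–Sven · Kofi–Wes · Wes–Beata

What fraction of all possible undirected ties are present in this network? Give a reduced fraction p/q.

9/22

There are 27 edges and 12 nodes, so the maximum possible is C(12,2) = 66.
Density = 27/66 = 9/22.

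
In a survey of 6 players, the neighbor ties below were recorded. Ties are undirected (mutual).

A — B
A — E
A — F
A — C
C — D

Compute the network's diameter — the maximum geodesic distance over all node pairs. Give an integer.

Eccentricity of each node (its greatest distance to any other): A:2, B:3, C:2, D:3, E:3, F:3.
The maximum eccentricity is 3, realized for instance by the pair D–F via D – C – A – F. So the diameter is 3.

3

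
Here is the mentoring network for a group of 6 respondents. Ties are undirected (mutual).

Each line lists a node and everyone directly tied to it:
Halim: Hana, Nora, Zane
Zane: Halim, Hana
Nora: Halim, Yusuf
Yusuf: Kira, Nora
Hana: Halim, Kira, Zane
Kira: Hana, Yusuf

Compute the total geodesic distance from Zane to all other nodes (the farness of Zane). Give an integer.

9

Distances from Zane: Halim:1, Hana:1, Kira:2, Nora:2, Yusuf:3.
Sum = 1 + 1 + 2 + 2 + 3 = 9.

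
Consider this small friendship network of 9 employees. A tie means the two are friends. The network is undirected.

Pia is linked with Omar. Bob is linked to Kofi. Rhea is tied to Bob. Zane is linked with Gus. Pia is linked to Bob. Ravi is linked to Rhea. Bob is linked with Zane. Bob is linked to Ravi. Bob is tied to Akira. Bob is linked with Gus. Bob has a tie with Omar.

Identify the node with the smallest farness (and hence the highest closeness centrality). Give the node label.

Bob

Farness (sum of distances to all others) for each node — Akira:15, Bob:8, Gus:14, Kofi:15, Omar:14, Pia:14, Ravi:14, Rhea:14, Zane:14.
The smallest farness is 8, for Bob, so Bob has the highest closeness.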